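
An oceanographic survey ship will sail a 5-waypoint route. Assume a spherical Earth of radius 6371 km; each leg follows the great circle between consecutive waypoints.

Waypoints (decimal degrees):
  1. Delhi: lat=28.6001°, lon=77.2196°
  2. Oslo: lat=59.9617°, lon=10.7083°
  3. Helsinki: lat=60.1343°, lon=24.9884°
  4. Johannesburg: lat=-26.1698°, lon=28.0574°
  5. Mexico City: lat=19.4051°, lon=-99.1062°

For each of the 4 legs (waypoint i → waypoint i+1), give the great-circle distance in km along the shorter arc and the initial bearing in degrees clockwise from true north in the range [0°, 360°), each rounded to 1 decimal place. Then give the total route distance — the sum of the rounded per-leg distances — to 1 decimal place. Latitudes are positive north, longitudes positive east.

Leg 1: dist=5990.5 km, bearing=325.4°
Leg 2: dist=791.5 km, bearing=82.4°
Leg 3: dist=9600.7 km, bearing=177.2°
Leg 4: dist=14582.1 km, bearing=273.6°
Total: 30964.8 km

Leg 1: φ1=0.4991659, φ2=1.0465291, Δφ=0.5473632, Δλ=-1.1608412 rad; a=sin²(Δφ/2)+cosφ1·cosφ2·sin²(Δλ/2)=0.2052145153; c=2·atan2(√a, √(1-a))=0.940268754; dist=6371·c=5990.452 ≈ 5990.5 km; running total=5990.5 km
Leg 1 bearing: y=sinΔλ·cosφ2=-0.45910018, x=cosφ1·sinφ2-sinφ1·cosφ2·cosΔλ=0.66455481; θ=atan2(y, x)=-34.6382° <0 so +360° → 325.3618° ≈ 325.4°
Leg 2: φ1=1.0465291, φ2=1.0495415, Δφ=0.0030124, Δλ=0.2492348 rad; a=sin²(Δφ/2)+cosφ1·cosφ2·sin²(Δλ/2)=0.0038533477; c=2·atan2(√a, √(1-a))=0.124230549; dist=6371·c=791.473 ≈ 791.5 km; running total=6782.0 km
Leg 2 bearing: y=sinΔλ·cosφ2=0.12283017, x=cosφ1·sinφ2-sinφ1·cosφ2·cosΔλ=0.01633239; θ=atan2(y, x)=82.4260° ≈ 82.4°
Leg 3: φ1=1.0495415, φ2=-0.4567492, Δφ=-1.5062907, Δλ=0.0535642 rad; a=sin²(Δφ/2)+cosφ1·cosφ2·sin²(Δλ/2)=0.4680900423; c=2·atan2(√a, √(1-a))=1.506933009; dist=6371·c=9600.670 ≈ 9600.7 km; running total=16382.7 km
Leg 3 bearing: y=sinΔλ·cosφ2=0.04805036, x=cosφ1·sinφ2-sinφ1·cosφ2·cosΔλ=-0.99680398; θ=atan2(y, x)=177.2402° ≈ 177.2°
Leg 4: φ1=-0.4567492, φ2=0.3386829, Δφ=0.7954321, Δλ=-2.2194235 rad; a=sin²(Δφ/2)+cosφ1·cosφ2·sin²(Δλ/2)=0.8289500398; c=2·atan2(√a, √(1-a))=2.288823330; dist=6371·c=14582.093 ≈ 14582.1 km; running total=30964.8 km
Leg 4 bearing: y=sinΔλ·cosφ2=-0.75164364, x=cosφ1·sinφ2-sinφ1·cosφ2·cosΔλ=0.04689689; θ=atan2(y, x)=-86.4298° <0 so +360° → 273.5702° ≈ 273.6°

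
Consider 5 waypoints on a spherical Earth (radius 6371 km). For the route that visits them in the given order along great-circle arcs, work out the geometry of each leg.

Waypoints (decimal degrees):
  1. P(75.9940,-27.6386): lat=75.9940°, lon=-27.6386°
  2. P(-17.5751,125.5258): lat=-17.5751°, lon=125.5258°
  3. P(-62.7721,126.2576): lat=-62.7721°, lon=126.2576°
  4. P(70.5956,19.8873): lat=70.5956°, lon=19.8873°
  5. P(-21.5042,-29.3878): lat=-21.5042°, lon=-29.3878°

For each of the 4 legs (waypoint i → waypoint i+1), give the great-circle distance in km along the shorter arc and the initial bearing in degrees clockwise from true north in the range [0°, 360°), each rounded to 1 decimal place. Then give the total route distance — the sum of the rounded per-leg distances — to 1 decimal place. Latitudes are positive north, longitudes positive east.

Leg 1: dist=13335.0 km, bearing=29.8°
Leg 2: dist=5026.0 km, bearing=179.5°
Leg 3: dist=16882.4 km, bearing=317.5°
Leg 4: dist=10928.7 km, bearing=225.4°
Total: 46172.1 km

Leg 1: φ1=1.3263455, φ2=-0.3067434, Δφ=-1.6330889, Δλ=2.6732231 rad; a=sin²(Δφ/2)+cosφ1·cosφ2·sin²(Δλ/2)=0.7494284821; c=2·atan2(√a, √(1-a))=2.093075740; dist=6371·c=13334.986 ≈ 13335.0 km; running total=13335.0 km
Leg 1 bearing: y=sinΔλ·cosφ2=0.43036010, x=cosφ1·sinφ2-sinφ1·cosφ2·cosΔλ=0.75228446; θ=atan2(y, x)=29.7726° ≈ 29.8°
Leg 2: φ1=-0.3067434, φ2=-1.0955798, Δφ=-0.7888365, Δλ=0.0127723 rad; a=sin²(Δφ/2)+cosφ1·cosφ2·sin²(Δλ/2)=0.1476821073; c=2·atan2(√a, √(1-a))=0.788886602; dist=6371·c=5025.997 ≈ 5026.0 km; running total=18361.0 km
Leg 2 bearing: y=sinΔλ·cosφ2=0.00584357, x=cosφ1·sinφ2-sinφ1·cosφ2·cosΔλ=-0.70954511; θ=atan2(y, x)=179.5281° ≈ 179.5°
Leg 3: φ1=-1.0955798, φ2=1.2321257, Δφ=2.3277055, Δλ=-1.8565120 rad; a=sin²(Δφ/2)+cosφ1·cosφ2·sin²(Δλ/2)=0.9407636358; c=2·atan2(√a, √(1-a))=2.649883655; dist=6371·c=16882.409 ≈ 16882.4 km; running total=35243.4 km
Leg 3 bearing: y=sinΔλ·cosφ2=-0.31876488, x=cosφ1·sinφ2-sinφ1·cosφ2·cosΔλ=0.34827951; θ=atan2(y, x)=-42.4665° <0 so +360° → 317.5335° ≈ 317.5°
Leg 4: φ1=1.2321257, φ2=-0.3753191, Δφ=-1.6074448, Δλ=-0.8600127 rad; a=sin²(Δφ/2)+cosφ1·cosφ2·sin²(Δλ/2)=0.5720386108; c=2·atan2(√a, √(1-a))=1.715376728; dist=6371·c=10928.665 ≈ 10928.7 km; running total=46172.1 km
Leg 4 bearing: y=sinΔλ·cosφ2=-0.70509740, x=cosφ1·sinφ2-sinφ1·cosφ2·cosΔλ=-0.69431938; θ=atan2(y, x)=-134.5587° <0 so +360° → 225.4413° ≈ 225.4°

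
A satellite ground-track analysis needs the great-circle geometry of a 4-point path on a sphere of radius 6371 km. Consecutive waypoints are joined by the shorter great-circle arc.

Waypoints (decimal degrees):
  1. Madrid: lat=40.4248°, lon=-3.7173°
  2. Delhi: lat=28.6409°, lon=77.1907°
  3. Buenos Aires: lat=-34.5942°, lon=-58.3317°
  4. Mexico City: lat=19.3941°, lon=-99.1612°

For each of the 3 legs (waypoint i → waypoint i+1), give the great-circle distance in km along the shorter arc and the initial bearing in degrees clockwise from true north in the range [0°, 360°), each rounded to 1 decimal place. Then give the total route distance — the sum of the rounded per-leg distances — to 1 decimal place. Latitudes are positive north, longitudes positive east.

Leg 1: φ1=0.7055459, φ2=0.4998780, Δφ=-0.2056679, Δλ=1.4121110 rad; a=sin²(Δφ/2)+cosφ1·cosφ2·sin²(Δλ/2)=0.2918055793; c=2·atan2(√a, √(1-a))=1.141326493; dist=6371·c=7271.391 ≈ 7271.4 km; running total=7271.4 km
Leg 1 bearing: y=sinΔλ·cosφ2=0.86661426, x=cosφ1·sinφ2-sinφ1·cosφ2·cosΔλ=0.27495466; θ=atan2(y, x)=72.3971° ≈ 72.4°
Leg 2: φ1=0.4998780, φ2=-0.6037827, Δφ=-1.1036607, Δλ=-2.3653121 rad; a=sin²(Δφ/2)+cosφ1·cosφ2·sin²(Δλ/2)=0.8938185599; c=2·atan2(√a, √(1-a))=2.477760891; dist=6371·c=15785.815 ≈ 15785.8 km; running total=23057.2 km
Leg 2 bearing: y=sinΔλ·cosφ2=-0.57675460, x=cosφ1·sinφ2-sinφ1·cosφ2·cosΔλ=-0.21675307; θ=atan2(y, x)=-110.5970° <0 so +360° → 249.4030° ≈ 249.4°
Leg 3: φ1=-0.6037827, φ2=0.3384909, Δφ=0.9422736, Δλ=-0.7126092 rad; a=sin²(Δφ/2)+cosφ1·cosφ2·sin²(Δλ/2)=0.3005000656; c=2·atan2(√a, √(1-a))=1.160370454; dist=6371·c=7392.720 ≈ 7392.7 km; running total=30449.9 km
Leg 3 bearing: y=sinΔλ·cosφ2=-0.61671102, x=cosφ1·sinφ2-sinφ1·cosφ2·cosΔλ=0.67857691; θ=atan2(y, x)=-42.2655° <0 so +360° → 317.7345° ≈ 317.7°

Leg 1: dist=7271.4 km, bearing=72.4°
Leg 2: dist=15785.8 km, bearing=249.4°
Leg 3: dist=7392.7 km, bearing=317.7°
Total: 30449.9 km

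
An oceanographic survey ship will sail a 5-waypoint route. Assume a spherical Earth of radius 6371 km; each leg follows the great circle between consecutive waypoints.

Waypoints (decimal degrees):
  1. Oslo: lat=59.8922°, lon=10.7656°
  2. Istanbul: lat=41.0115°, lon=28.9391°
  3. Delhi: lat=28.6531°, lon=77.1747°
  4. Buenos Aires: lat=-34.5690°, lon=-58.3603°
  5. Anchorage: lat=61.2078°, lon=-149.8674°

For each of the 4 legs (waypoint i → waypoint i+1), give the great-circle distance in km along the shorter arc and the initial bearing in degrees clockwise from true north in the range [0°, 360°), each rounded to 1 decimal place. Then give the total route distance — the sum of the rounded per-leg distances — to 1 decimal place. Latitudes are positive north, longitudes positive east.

Leg 1: dist=2444.1 km, bearing=141.0°
Leg 2: dist=4549.3 km, bearing=91.9°
Leg 3: dist=15787.3 km, bearing=249.5°
Leg 4: dist=13400.1 km, bearing=326.0°
Total: 36180.8 km

Leg 1: φ1=1.0453161, φ2=0.7157857, Δφ=-0.3295304, Δλ=0.3171874 rad; a=sin²(Δφ/2)+cosφ1·cosφ2·sin²(Δλ/2)=0.0363437050; c=2·atan2(√a, √(1-a))=0.383628634; dist=6371·c=2444.098 ≈ 2444.1 km; running total=2444.1 km
Leg 1 bearing: y=sinΔλ·cosφ2=0.23534946, x=cosφ1·sinφ2-sinφ1·cosφ2·cosΔλ=-0.29103607; θ=atan2(y, x)=141.0389° ≈ 141.0°
Leg 2: φ1=0.7157857, φ2=0.5000909, Δφ=-0.2156948, Δλ=0.8418700 rad; a=sin²(Δφ/2)+cosφ1·cosφ2·sin²(Δλ/2)=0.1221457795; c=2·atan2(√a, √(1-a))=0.714061141; dist=6371·c=4549.284 ≈ 4549.3 km; running total=6993.4 km
Leg 2 bearing: y=sinΔλ·cosφ2=0.65454753, x=cosφ1·sinφ2-sinφ1·cosφ2·cosΔλ=-0.02173198; θ=atan2(y, x)=91.9016° ≈ 91.9°
Leg 3: φ1=0.5000909, φ2=-0.6033429, Δφ=-1.1034338, Δλ=-2.3655320 rad; a=sin²(Δφ/2)+cosφ1·cosφ2·sin²(Δλ/2)=0.8938886254; c=2·atan2(√a, √(1-a))=2.477988358; dist=6371·c=15787.264 ≈ 15787.3 km; running total=22780.7 km
Leg 3 bearing: y=sinΔλ·cosφ2=-0.57680028, x=cosφ1·sinφ2-sinφ1·cosφ2·cosΔλ=-0.21612135; θ=atan2(y, x)=-110.5405° <0 so +360° → 249.4595° ≈ 249.5°
Leg 4: φ1=-0.6033429, φ2=1.0682776, Δφ=1.6716205, Δλ=-1.5971002 rad; a=sin²(Δφ/2)+cosφ1·cosφ2·sin²(Δλ/2)=0.7538415012; c=2·atan2(√a, √(1-a))=2.103289624; dist=6371·c=13400.058 ≈ 13400.1 km; running total=36180.8 km
Leg 4 bearing: y=sinΔλ·cosφ2=-0.48146776, x=cosφ1·sinφ2-sinφ1·cosφ2·cosΔλ=0.71445557; θ=atan2(y, x)=-33.9758° <0 so +360° → 326.0242° ≈ 326.0°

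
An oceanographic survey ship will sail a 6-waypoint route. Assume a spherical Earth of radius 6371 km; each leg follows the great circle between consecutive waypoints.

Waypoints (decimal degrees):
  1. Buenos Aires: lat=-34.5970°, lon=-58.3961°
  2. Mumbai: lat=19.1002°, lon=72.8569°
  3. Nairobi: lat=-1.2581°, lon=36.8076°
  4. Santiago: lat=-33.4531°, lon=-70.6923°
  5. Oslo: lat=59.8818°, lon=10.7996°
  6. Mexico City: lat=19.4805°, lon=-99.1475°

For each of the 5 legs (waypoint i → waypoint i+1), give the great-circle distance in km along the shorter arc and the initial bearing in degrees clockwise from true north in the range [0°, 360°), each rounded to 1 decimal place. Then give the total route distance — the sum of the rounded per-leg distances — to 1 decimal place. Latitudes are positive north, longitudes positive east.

Leg 1: φ1=-0.6038316, φ2=0.3333614, Δφ=0.9371929, Δλ=2.2907970 rad; a=sin²(Δφ/2)+cosφ1·cosφ2·sin²(Δλ/2)=0.8493492452; c=2·atan2(√a, √(1-a))=2.344372969; dist=6371·c=14936.000 ≈ 14936.0 km; running total=14936.0 km
Leg 1 bearing: y=sinΔλ·cosφ2=0.71041673, x=cosφ1·sinφ2-sinφ1·cosφ2·cosΔλ=-0.08443042; θ=atan2(y, x)=96.7776° ≈ 96.8°
Leg 2: φ1=0.3333614, φ2=-0.0219580, Δφ=-0.3553194, Δλ=-0.6291790 rad; a=sin²(Δφ/2)+cosφ1·cosφ2·sin²(Δλ/2)=0.1216840551; c=2·atan2(√a, √(1-a))=0.712649948; dist=6371·c=4540.293 ≈ 4540.3 km; running total=19476.3 km
Leg 2 bearing: y=sinΔλ·cosφ2=-0.58833929, x=cosφ1·sinφ2-sinφ1·cosφ2·cosΔλ=-0.28524562; θ=atan2(y, x)=-115.8656° <0 so +360° → 244.1344° ≈ 244.1°
Leg 3: φ1=-0.0219580, φ2=-0.5838667, Δφ=-0.5619088, Δλ=-1.8762272 rad; a=sin²(Δφ/2)+cosφ1·cosφ2·sin²(Δλ/2)=0.6193623727; c=2·atan2(√a, √(1-a))=1.811848742; dist=6371·c=11543.288 ≈ 11543.3 km; running total=31019.6 km
Leg 3 bearing: y=sinΔλ·cosφ2=-0.79572210, x=cosφ1·sinφ2-sinφ1·cosφ2·cosΔλ=-0.55662989; θ=atan2(y, x)=-124.9739° <0 so +360° → 235.0261° ≈ 235.0°
Leg 4: φ1=-0.5838667, φ2=1.0451346, Δφ=1.6290013, Δλ=1.4223020 rad; a=sin²(Δφ/2)+cosφ1·cosφ2·sin²(Δλ/2)=0.7074451694; c=2·atan2(√a, √(1-a))=1.998618603; dist=6371·c=12733.199 ≈ 12733.2 km; running total=43752.8 km
Leg 4 bearing: y=sinΔλ·cosφ2=0.49626336, x=cosφ1·sinφ2-sinφ1·cosφ2·cosΔλ=0.76261962; θ=atan2(y, x)=33.0535° ≈ 33.1°
Leg 5: φ1=1.0451346, φ2=0.3399989, Δφ=-0.7051357, Δλ=-1.9189389 rad; a=sin²(Δφ/2)+cosφ1·cosφ2·sin²(Δλ/2)=0.4364615371; c=2·atan2(√a, √(1-a))=1.443374873; dist=6371·c=9195.741 ≈ 9195.7 km; running total=52948.5 km
Leg 5 bearing: y=sinΔλ·cosφ2=-0.88619728, x=cosφ1·sinφ2-sinφ1·cosφ2·cosΔλ=0.44553993; θ=atan2(y, x)=-63.3088° <0 so +360° → 296.6912° ≈ 296.7°

Leg 1: dist=14936.0 km, bearing=96.8°
Leg 2: dist=4540.3 km, bearing=244.1°
Leg 3: dist=11543.3 km, bearing=235.0°
Leg 4: dist=12733.2 km, bearing=33.1°
Leg 5: dist=9195.7 km, bearing=296.7°
Total: 52948.5 km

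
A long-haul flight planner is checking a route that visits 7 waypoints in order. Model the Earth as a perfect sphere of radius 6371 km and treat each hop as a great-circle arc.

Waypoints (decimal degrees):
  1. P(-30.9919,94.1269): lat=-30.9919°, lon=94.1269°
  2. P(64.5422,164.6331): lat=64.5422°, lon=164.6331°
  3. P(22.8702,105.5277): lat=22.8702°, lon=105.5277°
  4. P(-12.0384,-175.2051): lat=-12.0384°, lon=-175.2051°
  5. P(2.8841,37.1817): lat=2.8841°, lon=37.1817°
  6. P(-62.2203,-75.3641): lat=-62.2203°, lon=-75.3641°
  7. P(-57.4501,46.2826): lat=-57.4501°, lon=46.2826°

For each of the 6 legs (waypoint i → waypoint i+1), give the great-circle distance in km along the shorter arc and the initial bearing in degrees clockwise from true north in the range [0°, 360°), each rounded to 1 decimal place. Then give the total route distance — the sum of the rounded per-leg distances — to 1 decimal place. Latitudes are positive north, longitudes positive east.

Leg 1: φ1=-0.5409107, φ2=1.1264739, Δφ=1.6673846, Δλ=1.2305653 rad; a=sin²(Δφ/2)+cosφ1·cosφ2·sin²(Δλ/2)=0.6709777609; c=2·atan2(√a, √(1-a))=1.919793409; dist=6371·c=12231.004 ≈ 12231.0 km; running total=12231.0 km
Leg 1 bearing: y=sinΔλ·cosφ2=0.40520639, x=cosφ1·sinφ2-sinφ1·cosφ2·cosΔλ=0.84786450; θ=atan2(y, x)=25.5438° ≈ 25.5°
Leg 2: φ1=1.1264739, φ2=0.3991603, Δφ=-0.7273136, Δλ=-1.0315838 rad; a=sin²(Δφ/2)+cosφ1·cosφ2·sin²(Δλ/2)=0.2228666287; c=2·atan2(√a, √(1-a))=0.983314579; dist=6371·c=6264.697 ≈ 6264.7 km; running total=18495.7 km
Leg 2 bearing: y=sinΔλ·cosφ2=-0.79065501, x=cosφ1·sinφ2-sinφ1·cosφ2·cosΔλ=-0.26010196; θ=atan2(y, x)=-108.2097° <0 so +360° → 251.7903° ≈ 251.8°
Leg 3: φ1=0.3991603, φ2=-0.2101097, Δφ=-0.6092700, Δλ=-4.8997117 rad; a=sin²(Δφ/2)+cosφ1·cosφ2·sin²(Δλ/2)=0.4566214718; c=2·atan2(√a, √(1-a))=1.483930066; dist=6371·c=9454.118 ≈ 9454.1 km; running total=27949.8 km
Leg 3 bearing: y=sinΔλ·cosφ2=0.96089910, x=cosφ1·sinφ2-sinφ1·cosφ2·cosΔλ=-0.26295651; θ=atan2(y, x)=105.3047° ≈ 105.3°
Leg 4: φ1=-0.2101097, φ2=0.0503370, Δφ=0.2604468, Δλ=3.7068489 rad; a=sin²(Δφ/2)+cosφ1·cosφ2·sin²(Δλ/2)=0.9176641675; c=2·atan2(√a, √(1-a))=2.559526084; dist=6371·c=16306.741 ≈ 16306.7 km; running total=44256.5 km
Leg 4 bearing: y=sinΔλ·cosφ2=-0.53495381, x=cosφ1·sinφ2-sinφ1·cosφ2·cosΔλ=-0.12669253; θ=atan2(y, x)=-103.3238° <0 so +360° → 256.6762° ≈ 256.7°
Leg 5: φ1=0.0503370, φ2=-1.0859491, Δφ=-1.1362861, Δλ=-1.9642948 rad; a=sin²(Δφ/2)+cosφ1·cosφ2·sin²(Δλ/2)=0.6114964917; c=2·atan2(√a, √(1-a))=1.795680018; dist=6371·c=11440.277 ≈ 11440.3 km; running total=55696.8 km
Leg 5 bearing: y=sinΔλ·cosφ2=-0.43045278, x=cosφ1·sinφ2-sinφ1·cosφ2·cosΔλ=-0.87463394; θ=atan2(y, x)=-153.7958° <0 so +360° → 206.2042° ≈ 206.2°
Leg 6: φ1=-1.0859491, φ2=-1.0026934, Δφ=0.0832557, Δλ=2.1231354 rad; a=sin²(Δφ/2)+cosφ1·cosφ2·sin²(Δλ/2)=0.1928986860; c=2·atan2(√a, √(1-a))=0.909421179; dist=6371·c=5793.922 ≈ 5793.9 km; running total=61490.7 km
Leg 6 bearing: y=sinΔλ·cosφ2=0.45802805, x=cosφ1·sinφ2-sinφ1·cosφ2·cosΔλ=-0.64262387; θ=atan2(y, x)=144.5208° ≈ 144.5°

Leg 1: dist=12231.0 km, bearing=25.5°
Leg 2: dist=6264.7 km, bearing=251.8°
Leg 3: dist=9454.1 km, bearing=105.3°
Leg 4: dist=16306.7 km, bearing=256.7°
Leg 5: dist=11440.3 km, bearing=206.2°
Leg 6: dist=5793.9 km, bearing=144.5°
Total: 61490.7 km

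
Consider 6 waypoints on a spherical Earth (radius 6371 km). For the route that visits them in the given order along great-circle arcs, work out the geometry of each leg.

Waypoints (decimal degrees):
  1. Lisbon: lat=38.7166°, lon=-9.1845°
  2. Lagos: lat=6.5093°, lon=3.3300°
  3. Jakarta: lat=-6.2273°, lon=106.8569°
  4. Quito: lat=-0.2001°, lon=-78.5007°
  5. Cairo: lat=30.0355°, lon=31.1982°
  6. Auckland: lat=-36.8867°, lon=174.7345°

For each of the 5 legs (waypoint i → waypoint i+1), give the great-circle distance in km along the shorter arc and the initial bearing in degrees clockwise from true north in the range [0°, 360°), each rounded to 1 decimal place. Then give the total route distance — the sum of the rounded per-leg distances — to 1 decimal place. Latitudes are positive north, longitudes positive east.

Leg 1: φ1=0.6757321, φ2=0.1136087, Δφ=-0.5621234, Δλ=0.2184192 rad; a=sin²(Δφ/2)+cosφ1·cosφ2·sin²(Δλ/2)=0.0861465071; c=2·atan2(√a, √(1-a))=0.595787243; dist=6371·c=3795.761 ≈ 3795.8 km; running total=3795.8 km
Leg 1 bearing: y=sinΔλ·cosφ2=0.21528980, x=cosφ1·sinφ2-sinφ1·cosφ2·cosΔλ=-0.51821950; θ=atan2(y, x)=157.4400° ≈ 157.4°
Leg 2: φ1=0.1136087, φ2=-0.1086869, Δφ=-0.2222956, Δλ=1.8068853 rad; a=sin²(Δφ/2)+cosφ1·cosφ2·sin²(Δλ/2)=0.6216598636; c=2·atan2(√a, √(1-a))=1.816583306; dist=6371·c=11573.452 ≈ 11573.5 km; running total=15369.3 km
Leg 2 bearing: y=sinΔλ·cosφ2=0.96652329, x=cosφ1·sinφ2-sinφ1·cosφ2·cosΔλ=-0.08141405; θ=atan2(y, x)=94.8149° ≈ 94.8°
Leg 3: φ1=-0.1086869, φ2=-0.0034924, Δφ=0.1051945, Δλ=-3.2351004 rad; a=sin²(Δφ/2)+cosφ1·cosφ2·sin²(Δλ/2)=0.9946858185; c=2·atan2(√a, √(1-a))=2.995666347; dist=6371·c=19085.390 ≈ 19085.4 km; running total=34454.7 km
Leg 3 bearing: y=sinΔλ·cosφ2=0.09337098, x=cosφ1·sinφ2-sinφ1·cosφ2·cosΔλ=-0.11147028; θ=atan2(y, x)=140.0494° ≈ 140.0°
Leg 4: φ1=-0.0034924, φ2=0.5242184, Δφ=0.5277108, Δλ=1.9146070 rad; a=sin²(Δφ/2)+cosφ1·cosφ2·sin²(Δλ/2)=0.6467796075; c=2·atan2(√a, √(1-a))=1.868744306; dist=6371·c=11905.770 ≈ 11905.8 km; running total=46360.5 km
Leg 4 bearing: y=sinΔλ·cosφ2=0.81505119, x=cosφ1·sinφ2-sinφ1·cosφ2·cosΔλ=0.49951431; θ=atan2(y, x)=58.4974° ≈ 58.5°
Leg 5: φ1=0.5242184, φ2=-0.6437944, Δφ=-1.1680127, Δλ=2.5051810 rad; a=sin²(Δφ/2)+cosφ1·cosφ2·sin²(Δλ/2)=0.9286533507; c=2·atan2(√a, √(1-a))=2.600811307; dist=6371·c=16569.769 ≈ 16569.8 km; running total=62930.3 km
Leg 5 bearing: y=sinΔλ·cosφ2=0.47534611, x=cosφ1·sinφ2-sinφ1·cosφ2·cosΔλ=-0.19766460; θ=atan2(y, x)=112.5792° ≈ 112.6°

Leg 1: dist=3795.8 km, bearing=157.4°
Leg 2: dist=11573.5 km, bearing=94.8°
Leg 3: dist=19085.4 km, bearing=140.0°
Leg 4: dist=11905.8 km, bearing=58.5°
Leg 5: dist=16569.8 km, bearing=112.6°
Total: 62930.3 km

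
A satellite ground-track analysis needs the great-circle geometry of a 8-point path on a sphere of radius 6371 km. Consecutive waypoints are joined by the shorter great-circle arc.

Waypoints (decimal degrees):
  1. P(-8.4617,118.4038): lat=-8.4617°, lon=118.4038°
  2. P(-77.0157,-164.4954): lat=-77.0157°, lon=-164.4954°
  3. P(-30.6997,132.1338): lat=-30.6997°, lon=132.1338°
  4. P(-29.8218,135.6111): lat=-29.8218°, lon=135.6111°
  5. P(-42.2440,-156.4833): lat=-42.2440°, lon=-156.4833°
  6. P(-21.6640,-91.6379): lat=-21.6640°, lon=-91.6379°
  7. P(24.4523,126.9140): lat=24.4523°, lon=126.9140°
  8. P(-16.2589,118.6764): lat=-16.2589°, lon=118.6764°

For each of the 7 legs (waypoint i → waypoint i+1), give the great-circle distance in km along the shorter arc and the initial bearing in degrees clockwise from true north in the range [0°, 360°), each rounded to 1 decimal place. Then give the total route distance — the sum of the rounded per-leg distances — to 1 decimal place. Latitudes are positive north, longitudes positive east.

Leg 1: φ1=-0.1476845, φ2=-1.3441775, Δφ=-1.1964930, Δλ=-4.9375225 rad; a=sin²(Δφ/2)+cosφ1·cosφ2·sin²(Δλ/2)=0.4035011937; c=2·atan2(√a, √(1-a))=1.376580043; dist=6371·c=8770.191 ≈ 8770.2 km; running total=8770.2 km
Leg 1 bearing: y=sinΔλ·cosφ2=0.21901400, x=cosφ1·sinφ2-sinφ1·cosφ2·cosΔλ=-0.95644383; θ=atan2(y, x)=167.1023° ≈ 167.1°
Leg 2: φ1=-1.3441775, φ2=-0.5358108, Δφ=0.8083667, Δλ=5.1771562 rad; a=sin²(Δφ/2)+cosφ1·cosφ2·sin²(Δλ/2)=0.2079610228; c=2·atan2(√a, √(1-a))=0.947052681; dist=6371·c=6033.673 ≈ 6033.7 km; running total=14803.9 km
Leg 2 bearing: y=sinΔλ·cosφ2=-0.76864663, x=cosφ1·sinφ2-sinφ1·cosφ2·cosΔλ=0.26083578; θ=atan2(y, x)=-71.2557° <0 so +360° → 288.7443° ≈ 288.7°
Leg 3: φ1=-0.5358108, φ2=-0.5204886, Δφ=0.0153222, Δλ=0.0606903 rad; a=sin²(Δφ/2)+cosφ1·cosφ2·sin²(Δλ/2)=0.0007454100; c=2·atan2(√a, √(1-a))=0.054611180; dist=6371·c=347.928 ≈ 347.9 km; running total=15151.8 km
Leg 3 bearing: y=sinΔλ·cosφ2=0.05262118, x=cosφ1·sinφ2-sinφ1·cosφ2·cosΔλ=0.01450617; θ=atan2(y, x)=74.5880° ≈ 74.6°
Leg 4: φ1=-0.5204886, φ2=-0.7372969, Δφ=-0.2168083, Δλ=-5.0980090 rad; a=sin²(Δφ/2)+cosφ1·cosφ2·sin²(Δλ/2)=0.2120466801; c=2·atan2(√a, √(1-a))=0.957083593; dist=6371·c=6097.580 ≈ 6097.6 km; running total=21249.4 km
Leg 4 bearing: y=sinΔλ·cosφ2=0.68592574, x=cosφ1·sinφ2-sinφ1·cosφ2·cosΔλ=-0.44478919; θ=atan2(y, x)=122.9614° ≈ 123.0°
Leg 5: φ1=-0.7372969, φ2=-0.3781081, Δφ=0.3591888, Δλ=1.1317657 rad; a=sin²(Δφ/2)+cosφ1·cosφ2·sin²(Δλ/2)=0.2296868942; c=2·atan2(√a, √(1-a))=0.999615024; dist=6371·c=6368.547 ≈ 6368.5 km; running total=27617.9 km
Leg 5 bearing: y=sinΔλ·cosφ2=0.84122761, x=cosφ1·sinφ2-sinφ1·cosφ2·cosΔλ=-0.00770738; θ=atan2(y, x)=90.5249° ≈ 90.5°
Leg 6: φ1=-0.3781081, φ2=0.4267731, Δφ=0.8048813, Δλ=3.8144502 rad; a=sin²(Δφ/2)+cosφ1·cosφ2·sin²(Δλ/2)=0.9072119320; c=2·atan2(√a, √(1-a))=2.522531954; dist=6371·c=16071.051 ≈ 16071.1 km; running total=43689.0 km
Leg 6 bearing: y=sinΔλ·cosφ2=-0.56732402, x=cosφ1·sinφ2-sinφ1·cosφ2·cosΔλ=0.12189022; θ=atan2(y, x)=-77.8743° <0 so +360° → 282.1257° ≈ 282.1°
Leg 7: φ1=0.4267731, φ2=-0.2837713, Δφ=-0.7105445, Δλ=-0.1437732 rad; a=sin²(Δφ/2)+cosφ1·cosφ2·sin²(Δλ/2)=0.1255048402; c=2·atan2(√a, √(1-a))=0.724259423; dist=6371·c=4614.257 ≈ 4614.3 km; running total=48303.3 km
Leg 7 bearing: y=sinΔλ·cosφ2=-0.13754821, x=cosφ1·sinφ2-sinφ1·cosφ2·cosΔλ=-0.64814658; θ=atan2(y, x)=-168.0186° <0 so +360° → 191.9814° ≈ 192.0°

Leg 1: dist=8770.2 km, bearing=167.1°
Leg 2: dist=6033.7 km, bearing=288.7°
Leg 3: dist=347.9 km, bearing=74.6°
Leg 4: dist=6097.6 km, bearing=123.0°
Leg 5: dist=6368.5 km, bearing=90.5°
Leg 6: dist=16071.1 km, bearing=282.1°
Leg 7: dist=4614.3 km, bearing=192.0°
Total: 48303.3 km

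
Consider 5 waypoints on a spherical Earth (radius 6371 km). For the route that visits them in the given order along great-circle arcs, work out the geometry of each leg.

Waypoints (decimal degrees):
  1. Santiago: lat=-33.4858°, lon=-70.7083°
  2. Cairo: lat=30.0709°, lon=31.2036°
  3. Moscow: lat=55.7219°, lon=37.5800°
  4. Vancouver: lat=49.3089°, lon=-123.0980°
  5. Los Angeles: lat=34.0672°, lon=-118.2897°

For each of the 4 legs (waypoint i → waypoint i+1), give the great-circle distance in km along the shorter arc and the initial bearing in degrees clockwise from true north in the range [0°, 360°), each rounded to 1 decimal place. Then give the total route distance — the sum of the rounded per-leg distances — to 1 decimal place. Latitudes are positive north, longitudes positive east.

Leg 1: dist=12807.2 km, bearing=69.3°
Leg 2: dist=2896.3 km, bearing=8.2°
Leg 3: dist=8199.3 km, bearing=347.0°
Leg 4: dist=1740.3 km, bearing=165.1°
Total: 25643.1 km

Leg 1: φ1=-0.5844375, φ2=0.5248362, Δφ=1.1092737, Δλ=1.7786982 rad; a=sin²(Δφ/2)+cosφ1·cosφ2·sin²(Δλ/2)=0.7127172510; c=2·atan2(√a, √(1-a))=2.010238277; dist=6371·c=12807.228 ≈ 12807.2 km; running total=12807.2 km
Leg 1 bearing: y=sinΔλ·cosφ2=0.84677049, x=cosφ1·sinφ2-sinφ1·cosφ2·cosΔλ=0.31935126; θ=atan2(y, x)=69.3365° ≈ 69.3°
Leg 2: φ1=0.5248362, φ2=0.9725306, Δφ=0.4476944, Δλ=0.1112892 rad; a=sin²(Δφ/2)+cosφ1·cosφ2·sin²(Δλ/2)=0.0507838256; c=2·atan2(√a, √(1-a))=0.454610003; dist=6371·c=2896.320 ≈ 2896.3 km; running total=15703.5 km
Leg 2 bearing: y=sinΔλ·cosφ2=0.06254990, x=cosφ1·sinφ2-sinφ1·cosφ2·cosΔλ=0.43463413; θ=atan2(y, x)=8.1894° ≈ 8.2°
Leg 3: φ1=0.9725306, φ2=0.8606027, Δφ=-0.1119280, Δλ=-2.8043601 rad; a=sin²(Δφ/2)+cosφ1·cosφ2·sin²(Δλ/2)=0.3599893542; c=2·atan2(√a, √(1-a))=1.286980039; dist=6371·c=8199.3498 ≈ 8199.3 km; running total=23902.8 km
Leg 3 bearing: y=sinΔλ·cosφ2=-0.21572524, x=cosφ1·sinφ2-sinφ1·cosφ2·cosΔλ=0.93544144; θ=atan2(y, x)=-12.9861° <0 so +360° → 347.0139° ≈ 347.0°
Leg 4: φ1=0.8606027, φ2=0.5945848, Δφ=-0.2660178, Δλ=0.0839207 rad; a=sin²(Δφ/2)+cosφ1·cosφ2·sin²(Δλ/2)=0.0185376509; c=2·atan2(√a, √(1-a))=0.273154500; dist=6371·c=1740.267 ≈ 1740.3 km; running total=25643.1 km
Leg 4 bearing: y=sinΔλ·cosφ2=0.06943673, x=cosφ1·sinφ2-sinφ1·cosφ2·cosΔλ=-0.26068097; θ=atan2(y, x)=165.0846° ≈ 165.1°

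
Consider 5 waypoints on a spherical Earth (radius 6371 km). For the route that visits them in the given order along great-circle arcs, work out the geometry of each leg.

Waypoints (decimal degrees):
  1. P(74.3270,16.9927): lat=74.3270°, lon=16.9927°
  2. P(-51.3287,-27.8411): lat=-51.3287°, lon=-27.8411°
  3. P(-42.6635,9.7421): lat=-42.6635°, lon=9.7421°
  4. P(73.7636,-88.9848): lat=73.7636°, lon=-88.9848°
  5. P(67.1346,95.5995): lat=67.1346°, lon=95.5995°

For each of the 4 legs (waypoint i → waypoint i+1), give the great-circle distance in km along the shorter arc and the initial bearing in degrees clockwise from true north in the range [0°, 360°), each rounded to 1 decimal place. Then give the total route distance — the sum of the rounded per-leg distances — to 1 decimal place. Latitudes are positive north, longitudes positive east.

Leg 1: dist=14366.2 km, bearing=214.6°
Leg 2: dist=2970.9 km, bearing=86.0°
Leg 3: dist=14787.7 km, bearing=337.8°
Leg 4: dist=4344.4 km, bearing=357.2°
Total: 36469.2 km

Leg 1: φ1=1.2972509, φ2=-0.8958548, Δφ=-2.1931057, Δλ=-0.7824974 rad; a=sin²(Δφ/2)+cosφ1·cosφ2·sin²(Δλ/2)=0.8160041380; c=2·atan2(√a, √(1-a))=2.254938261; dist=6371·c=14366.212 ≈ 14366.2 km; running total=14366.2 km
Leg 1 bearing: y=sinΔλ·cosφ2=-0.44055333, x=cosφ1·sinφ2-sinφ1·cosφ2·cosΔλ=-0.63755651; θ=atan2(y, x)=-145.3554° <0 so +360° → 214.6446° ≈ 214.6°
Leg 2: φ1=-0.8958548, φ2=-0.7446185, Δφ=0.1512363, Δλ=0.6559506 rad; a=sin²(Δφ/2)+cosφ1·cosφ2·sin²(Δλ/2)=0.0533857502; c=2·atan2(√a, √(1-a))=0.466320821; dist=6371·c=2970.930 ≈ 2970.9 km; running total=17337.1 km
Leg 2 bearing: y=sinΔλ·cosφ2=0.44849724, x=cosφ1·sinφ2-sinφ1·cosφ2·cosΔλ=0.03151306; θ=atan2(y, x)=85.9808° ≈ 86.0°
Leg 3: φ1=-0.7446185, φ2=1.2874177, Δφ=2.0320362, Δλ=-1.7231095 rad; a=sin²(Δφ/2)+cosφ1·cosφ2·sin²(Δλ/2)=0.8409288423; c=2·atan2(√a, √(1-a))=2.321095573; dist=6371·c=14787.700 ≈ 14787.7 km; running total=32124.8 km
Leg 3 bearing: y=sinΔλ·cosφ2=-0.27636412, x=cosφ1·sinφ2-sinφ1·cosφ2·cosΔλ=0.67726876; θ=atan2(y, x)=-22.1982° <0 so +360° → 337.8018° ≈ 337.8°
Leg 4: φ1=1.2874177, φ2=1.1717198, Δφ=-0.1156979, Δλ=3.2216038 rad; a=sin²(Δφ/2)+cosφ1·cosφ2·sin²(Δλ/2)=0.1118129174; c=2·atan2(√a, √(1-a))=0.681903878; dist=6371·c=4344.410 ≈ 4344.4 km; running total=36469.2 km
Leg 4 bearing: y=sinΔλ·cosφ2=-0.03105657, x=cosφ1·sinφ2-sinφ1·cosφ2·cosΔλ=0.62950667; θ=atan2(y, x)=-2.8244° <0 so +360° → 357.1756° ≈ 357.2°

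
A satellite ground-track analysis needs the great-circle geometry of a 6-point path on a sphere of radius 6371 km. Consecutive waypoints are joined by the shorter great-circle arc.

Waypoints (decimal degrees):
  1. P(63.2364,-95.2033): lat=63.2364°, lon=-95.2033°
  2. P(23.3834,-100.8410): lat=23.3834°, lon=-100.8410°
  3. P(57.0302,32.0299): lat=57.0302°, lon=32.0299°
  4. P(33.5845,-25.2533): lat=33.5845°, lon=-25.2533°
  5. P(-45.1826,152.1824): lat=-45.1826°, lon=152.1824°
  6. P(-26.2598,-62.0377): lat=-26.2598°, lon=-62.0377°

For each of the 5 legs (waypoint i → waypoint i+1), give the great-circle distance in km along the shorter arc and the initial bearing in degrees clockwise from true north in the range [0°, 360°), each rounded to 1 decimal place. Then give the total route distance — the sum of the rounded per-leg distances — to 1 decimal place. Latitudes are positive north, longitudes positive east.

Leg 1: dist=4451.3 km, bearing=188.1°
Leg 2: dist=10051.3 km, bearing=23.5°
Leg 3: dist=4985.6 km, bearing=263.8°
Leg 4: dist=18706.9 km, bearing=171.1°
Leg 5: dist=11347.9 km, bearing=149.0°
Total: 49543.0 km

Leg 1: φ1=1.1036834, φ2=0.4081173, Δφ=-0.6955661, Δλ=-0.0983964 rad; a=sin²(Δφ/2)+cosφ1·cosφ2·sin²(Δλ/2)=0.1171540955; c=2·atan2(√a, √(1-a))=0.698680123; dist=6371·c=4451.291 ≈ 4451.3 km; running total=4451.3 km
Leg 1 bearing: y=sinΔλ·cosφ2=-0.09016943, x=cosφ1·sinφ2-sinφ1·cosφ2·cosΔλ=-0.63685597; θ=atan2(y, x)=-171.9413° <0 so +360° → 188.0587° ≈ 188.1°
Leg 2: φ1=0.4081173, φ2=0.9953648, Δφ=0.5872474, Δλ=2.3190347 rad; a=sin²(Δφ/2)+cosφ1·cosφ2·sin²(Δλ/2)=0.5034341544; c=2·atan2(√a, √(1-a))=1.577664690; dist=6371·c=10051.302 ≈ 10051.3 km; running total=14502.6 km
Leg 2 bearing: y=sinΔλ·cosφ2=0.39883567, x=cosφ1·sinφ2-sinφ1·cosφ2·cosΔλ=0.91699669; θ=atan2(y, x)=23.5060° ≈ 23.5°
Leg 3: φ1=0.9953648, φ2=0.5861601, Δφ=-0.4092047, Δλ=-0.9997804 rad; a=sin²(Δφ/2)+cosφ1·cosφ2·sin²(Δλ/2)=0.1454423790; c=2·atan2(√a, √(1-a))=0.782553722; dist=6371·c=4985.6498 ≈ 4985.6 km; running total=19488.2 km
Leg 3 bearing: y=sinΔλ·cosφ2=-0.70090616, x=cosφ1·sinφ2-sinφ1·cosφ2·cosΔλ=-0.07672107; θ=atan2(y, x)=-96.2467° <0 so +360° → 263.7533° ≈ 263.8°
Leg 4: φ1=0.5861601, φ2=-0.7885851, Δφ=-1.3747452, Δλ=3.0968372 rad; a=sin²(Δφ/2)+cosφ1·cosφ2·sin²(Δλ/2)=0.9894969646; c=2·atan2(√a, √(1-a))=2.936263512; dist=6371·c=18706.935 ≈ 18706.9 km; running total=38195.1 km
Leg 4 bearing: y=sinΔλ·cosφ2=0.03153535, x=cosφ1·sinφ2-sinφ1·cosφ2·cosΔλ=-0.20143587; θ=atan2(y, x)=171.1024° ≈ 171.1°
Leg 5: φ1=-0.7885851, φ2=-0.4583200, Δφ=0.3302652, Δλ=-3.7388461 rad; a=sin²(Δφ/2)+cosφ1·cosφ2·sin²(Δλ/2)=0.6044147901; c=2·atan2(√a, √(1-a))=1.781174326; dist=6371·c=11347.862 ≈ 11347.9 km; running total=49543.0 km
Leg 5 bearing: y=sinΔλ·cosφ2=0.50433490, x=cosφ1·sinφ2-sinφ1·cosφ2·cosΔλ=-0.83787619; θ=atan2(y, x)=148.9554° ≈ 149.0°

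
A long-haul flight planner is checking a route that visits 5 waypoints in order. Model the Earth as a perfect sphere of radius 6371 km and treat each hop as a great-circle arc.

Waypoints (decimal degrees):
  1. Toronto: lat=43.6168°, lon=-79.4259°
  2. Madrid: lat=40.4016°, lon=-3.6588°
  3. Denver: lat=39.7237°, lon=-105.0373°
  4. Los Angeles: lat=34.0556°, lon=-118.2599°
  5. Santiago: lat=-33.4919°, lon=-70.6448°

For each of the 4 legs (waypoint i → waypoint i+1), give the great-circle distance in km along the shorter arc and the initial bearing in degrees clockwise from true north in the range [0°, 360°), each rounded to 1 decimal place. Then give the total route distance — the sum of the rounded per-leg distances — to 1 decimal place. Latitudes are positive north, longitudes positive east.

Leg 1: φ1=0.7612568, φ2=0.7051409, Δφ=-0.0561158, Δλ=1.3223854 rad; a=sin²(Δφ/2)+cosφ1·cosφ2·sin²(Δλ/2)=0.2086712226; c=2·atan2(√a, √(1-a))=0.948801494; dist=6371·c=6044.814 ≈ 6044.8 km; running total=6044.8 km
Leg 1 bearing: y=sinΔλ·cosφ2=0.73814484, x=cosφ1·sinφ2-sinφ1·cosφ2·cosΔλ=0.34007701; θ=atan2(y, x)=65.2636° ≈ 65.3°
Leg 2: φ1=0.7051409, φ2=0.6933094, Δφ=-0.0118316, Δλ=-1.7693886 rad; a=sin²(Δφ/2)+cosφ1·cosφ2·sin²(Δλ/2)=0.3506684346; c=2·atan2(√a, √(1-a))=1.267504784; dist=6371·c=8075.273 ≈ 8075.3 km; running total=14120.1 km
Leg 2 bearing: y=sinΔλ·cosφ2=-0.75401813, x=cosφ1·sinφ2-sinφ1·cosφ2·cosΔλ=0.58502735; θ=atan2(y, x)=-52.1928° <0 so +360° → 307.8072° ≈ 307.8°
Leg 3: φ1=0.6933094, φ2=0.5943823, Δφ=-0.0989270, Δλ=-0.2307779 rad; a=sin²(Δφ/2)+cosφ1·cosφ2·sin²(Δλ/2)=0.0108914491; c=2·atan2(√a, √(1-a))=0.209104965; dist=6371·c=1332.208 ≈ 1332.2 km; running total=15452.3 km
Leg 3 bearing: y=sinΔλ·cosφ2=-0.18950560, x=cosφ1·sinφ2-sinφ1·cosφ2·cosΔλ=-0.08472857; θ=atan2(y, x)=-114.0896° <0 so +360° → 245.9104° ≈ 245.9°
Leg 4: φ1=0.5943823, φ2=-0.5845439, Δφ=-1.1789263, Δλ=0.8310403 rad; a=sin²(Δφ/2)+cosφ1·cosφ2·sin²(Δλ/2)=0.4216264104; c=2·atan2(√a, √(1-a))=1.413400074; dist=6371·c=9004.772 ≈ 9004.8 km; running total=24457.1 km
Leg 4 bearing: y=sinΔλ·cosφ2=0.61599323, x=cosφ1·sinφ2-sinφ1·cosφ2·cosΔλ=-0.77199913; θ=atan2(y, x)=141.4129° ≈ 141.4°

Leg 1: dist=6044.8 km, bearing=65.3°
Leg 2: dist=8075.3 km, bearing=307.8°
Leg 3: dist=1332.2 km, bearing=245.9°
Leg 4: dist=9004.8 km, bearing=141.4°
Total: 24457.1 km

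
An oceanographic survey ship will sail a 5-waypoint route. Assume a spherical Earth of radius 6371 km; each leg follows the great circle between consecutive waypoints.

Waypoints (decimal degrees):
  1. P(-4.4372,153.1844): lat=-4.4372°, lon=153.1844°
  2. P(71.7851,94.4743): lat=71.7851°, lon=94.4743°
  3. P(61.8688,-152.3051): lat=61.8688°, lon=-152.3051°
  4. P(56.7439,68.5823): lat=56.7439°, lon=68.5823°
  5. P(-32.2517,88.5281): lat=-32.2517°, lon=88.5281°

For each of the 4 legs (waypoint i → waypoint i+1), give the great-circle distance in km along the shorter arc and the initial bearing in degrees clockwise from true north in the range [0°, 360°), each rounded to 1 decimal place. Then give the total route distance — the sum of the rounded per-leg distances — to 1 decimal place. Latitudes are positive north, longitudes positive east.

Leg 1: dist=9443.8 km, bearing=344.4°
Leg 2: dist=4312.0 km, bearing=43.8°
Leg 3: dist=6358.3 km, bearing=334.7°
Leg 4: dist=10073.1 km, bearing=163.2°
Total: 30187.2 km

Leg 1: φ1=-0.0774437, φ2=1.2528863, Δφ=1.3303301, Δλ=-1.0246845 rad; a=sin²(Δφ/2)+cosφ1·cosφ2·sin²(Δλ/2)=0.4558154863; c=2·atan2(√a, √(1-a))=1.482311880; dist=6371·c=9443.809 ≈ 9443.8 km; running total=9443.8 km
Leg 1 bearing: y=sinΔλ·cosφ2=-0.26711703, x=cosφ1·sinφ2-sinφ1·cosφ2·cosΔλ=0.95960378; θ=atan2(y, x)=-15.5552° <0 so +360° → 344.4448° ≈ 344.4°
Leg 2: φ1=1.2528863, φ2=1.0798143, Δφ=-0.1730721, Δλ=-4.3071131 rad; a=sin²(Δφ/2)+cosφ1·cosφ2·sin²(Δλ/2)=0.1102137017; c=2·atan2(√a, √(1-a))=0.676813213; dist=6371·c=4311.977 ≈ 4312.0 km; running total=13755.8 km
Leg 2 bearing: y=sinΔλ·cosφ2=0.43329830, x=cosφ1·sinφ2-sinφ1·cosφ2·cosΔλ=0.45223793; θ=atan2(y, x)=43.7748° ≈ 43.8°
Leg 3: φ1=1.0798143, φ2=0.9903679, Δφ=-0.0894464, Δλ=3.8552124 rad; a=sin²(Δφ/2)+cosφ1·cosφ2·sin²(Δλ/2)=0.2290123712; c=2·atan2(√a, √(1-a))=0.998010600; dist=6371·c=6358.326 ≈ 6358.3 km; running total=20114.1 km
Leg 3 bearing: y=sinΔλ·cosφ2=-0.35895709, x=cosφ1·sinφ2-sinφ1·cosφ2·cosΔλ=0.75987672; θ=atan2(y, x)=-25.2855° <0 so +360° → 334.7145° ≈ 334.7°
Leg 4: φ1=0.9903679, φ2=-0.5628984, Δφ=-1.5532662, Δλ=0.3481199 rad; a=sin²(Δφ/2)+cosφ1·cosφ2·sin²(Δλ/2)=0.5051449590; c=2·atan2(√a, √(1-a))=1.581086426; dist=6371·c=10073.102 ≈ 10073.1 km; running total=30187.2 km
Leg 4 bearing: y=sinΔλ·cosφ2=0.28849864, x=cosφ1·sinφ2-sinφ1·cosφ2·cosΔλ=-0.95742501; θ=atan2(y, x)=163.2310° ≈ 163.2°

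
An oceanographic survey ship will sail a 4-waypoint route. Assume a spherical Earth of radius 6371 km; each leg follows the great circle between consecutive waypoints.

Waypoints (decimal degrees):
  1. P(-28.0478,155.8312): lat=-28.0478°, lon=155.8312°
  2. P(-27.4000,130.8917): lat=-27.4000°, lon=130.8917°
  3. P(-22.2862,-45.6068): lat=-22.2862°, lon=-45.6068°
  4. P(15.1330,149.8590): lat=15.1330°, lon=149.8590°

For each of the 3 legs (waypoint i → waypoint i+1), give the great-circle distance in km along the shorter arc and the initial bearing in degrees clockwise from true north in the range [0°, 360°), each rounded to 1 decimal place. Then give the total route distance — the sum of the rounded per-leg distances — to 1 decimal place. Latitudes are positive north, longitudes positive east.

Leg 1: φ1=-0.4895265, φ2=-0.4782202, Δφ=0.0113062, Δλ=-0.4352764 rad; a=sin²(Δφ/2)+cosφ1·cosφ2·sin²(Δλ/2)=0.0365634263; c=2·atan2(√a, √(1-a))=0.384801009; dist=6371·c=2451.567 ≈ 2451.6 km; running total=2451.6 km
Leg 1 bearing: y=sinΔλ·cosφ2=-0.37435715, x=cosφ1·sinφ2-sinφ1·cosφ2·cosΔλ=-0.02762047; θ=atan2(y, x)=-94.2197° <0 so +360° → 265.7803° ≈ 265.8°
Leg 2: φ1=-0.4782202, φ2=-0.3889676, Δφ=0.0892526, Δλ=-3.0804799 rad; a=sin²(Δφ/2)+cosφ1·cosφ2·sin²(Δλ/2)=0.8227199418; c=2·atan2(√a, √(1-a))=2.272395376; dist=6371·c=14477.431 ≈ 14477.4 km; running total=16929.0 km
Leg 2 bearing: y=sinΔλ·cosφ2=-0.05651246, x=cosφ1·sinφ2-sinφ1·cosφ2·cosΔλ=-0.76171760; θ=atan2(y, x)=-175.7570° <0 so +360° → 184.2430° ≈ 184.2°
Leg 3: φ1=-0.3889676, φ2=0.2641207, Δφ=0.6530882, Δλ=3.4115218 rad; a=sin²(Δφ/2)+cosφ1·cosφ2·sin²(Δλ/2)=0.9799366439; c=2·atan2(√a, √(1-a))=2.857346351; dist=6371·c=18204.154 ≈ 18204.2 km; running total=35133.2 km
Leg 3 bearing: y=sinΔλ·cosφ2=-0.25741591, x=cosφ1·sinφ2-sinφ1·cosφ2·cosΔλ=-0.11126690; θ=atan2(y, x)=-113.3762° <0 so +360° → 246.6238° ≈ 246.6°

Leg 1: dist=2451.6 km, bearing=265.8°
Leg 2: dist=14477.4 km, bearing=184.2°
Leg 3: dist=18204.2 km, bearing=246.6°
Total: 35133.2 km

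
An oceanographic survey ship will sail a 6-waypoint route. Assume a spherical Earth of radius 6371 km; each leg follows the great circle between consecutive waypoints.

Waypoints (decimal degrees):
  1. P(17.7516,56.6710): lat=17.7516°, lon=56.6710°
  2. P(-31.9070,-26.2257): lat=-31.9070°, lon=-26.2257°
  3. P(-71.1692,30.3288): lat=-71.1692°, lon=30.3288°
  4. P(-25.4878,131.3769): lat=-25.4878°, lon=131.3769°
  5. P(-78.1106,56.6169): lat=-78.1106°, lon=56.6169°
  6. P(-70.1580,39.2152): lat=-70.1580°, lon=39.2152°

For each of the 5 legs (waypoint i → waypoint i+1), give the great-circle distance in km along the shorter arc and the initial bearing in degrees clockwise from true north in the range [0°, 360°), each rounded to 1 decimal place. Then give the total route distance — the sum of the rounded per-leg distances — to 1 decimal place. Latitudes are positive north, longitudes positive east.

Leg 1: φ1=0.3098239, φ2=-0.5568822, Δφ=-0.8667061, Δλ=-1.4468204 rad; a=sin²(Δφ/2)+cosφ1·cosφ2·sin²(Δλ/2)=0.5305855486; c=2·atan2(√a, √(1-a))=1.632005638; dist=6371·c=10397.508 ≈ 10397.5 km; running total=10397.5 km
Leg 1 bearing: y=sinΔλ·cosφ2=-0.84239160, x=cosφ1·sinφ2-sinφ1·cosφ2·cosΔλ=-0.53538256; θ=atan2(y, x)=-122.4380° <0 so +360° → 237.5620° ≈ 237.6°
Leg 2: φ1=-0.5568822, φ2=-1.2421369, Δφ=-0.6852547, Δλ=0.9870622 rad; a=sin²(Δφ/2)+cosφ1·cosφ2·sin²(Δλ/2)=0.1743656390; c=2·atan2(√a, √(1-a))=0.861541180; dist=6371·c=5488.879 ≈ 5488.9 km; running total=15886.4 km
Leg 2 bearing: y=sinΔλ·cosφ2=0.26932644, x=cosφ1·sinφ2-sinφ1·cosφ2·cosΔλ=-0.70944508; θ=atan2(y, x)=159.2117° ≈ 159.2°
Leg 3: φ1=-1.2421369, φ2=-0.4448460, Δφ=0.7972908, Δλ=1.7636220 rad; a=sin²(Δφ/2)+cosφ1·cosφ2·sin²(Δλ/2)=0.3242739734; c=2·atan2(√a, √(1-a))=1.211674676; dist=6371·c=7719.579 ≈ 7719.6 km; running total=23606.0 km
Leg 3 bearing: y=sinΔλ·cosφ2=0.88594731, x=cosφ1·sinφ2-sinφ1·cosφ2·cosΔλ=-0.30261993; θ=atan2(y, x)=108.8590° ≈ 108.9°
Leg 4: φ1=-0.4448460, φ2=-1.3632872, Δφ=-0.9184411, Δλ=-1.3048081 rad; a=sin²(Δφ/2)+cosφ1·cosφ2·sin²(Δλ/2)=0.2650137326; c=2·atan2(√a, √(1-a))=1.081536665; dist=6371·c=6890.470 ≈ 6890.5 km; running total=30496.5 km
Leg 4 bearing: y=sinΔλ·cosφ2=-0.19877798, x=cosφ1·sinφ2-sinφ1·cosφ2·cosΔλ=-0.86000763; θ=atan2(y, x)=-166.9855° <0 so +360° → 193.0145° ≈ 193.0°
Leg 5: φ1=-1.3632872, φ2=-1.2244881, Δφ=0.1387991, Δλ=-0.3037170 rad; a=sin²(Δφ/2)+cosφ1·cosφ2·sin²(Δλ/2)=0.0064088627; c=2·atan2(√a, √(1-a))=0.160282261; dist=6371·c=1021.158 ≈ 1021.2 km; running total=31517.7 km
Leg 5 bearing: y=sinΔλ·cosφ2=-0.10151229, x=cosφ1·sinφ2-sinφ1·cosφ2·cosΔλ=0.12315199; θ=atan2(y, x)=-39.4982° <0 so +360° → 320.5018° ≈ 320.5°

Leg 1: dist=10397.5 km, bearing=237.6°
Leg 2: dist=5488.9 km, bearing=159.2°
Leg 3: dist=7719.6 km, bearing=108.9°
Leg 4: dist=6890.5 km, bearing=193.0°
Leg 5: dist=1021.2 km, bearing=320.5°
Total: 31517.7 km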